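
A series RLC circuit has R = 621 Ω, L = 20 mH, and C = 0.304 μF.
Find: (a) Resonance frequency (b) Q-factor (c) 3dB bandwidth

Step 1 — Resonance condition Im(Z)=0 gives ω₀ = 1/√(LC).
Step 2 — ω₀ = 1/√(0.02·3.04e-07) = 1.282e+04 rad/s.
Step 3 — f₀ = ω₀/(2π) = 2041 Hz.
Step 4 — Series Q: Q = ω₀L/R = 1.282e+04·0.02/621 = 0.413.
Step 5 — 3dB bandwidth: Δω = ω₀/Q = 3.105e+04 rad/s; BW = Δω/(2π) = 4942 Hz.

(a) f₀ = 2041 Hz  (b) Q = 0.413  (c) BW = 4942 Hz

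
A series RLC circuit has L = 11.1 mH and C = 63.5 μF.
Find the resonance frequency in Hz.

Step 1 — Resonance condition Im(Z)=0 gives ω₀ = 1/√(LC).
Step 2 — ω₀ = 1/√(0.0111·6.35e-05) = 1191 rad/s.
Step 3 — f₀ = ω₀/(2π) = 189.6 Hz.

f₀ = 189.6 Hz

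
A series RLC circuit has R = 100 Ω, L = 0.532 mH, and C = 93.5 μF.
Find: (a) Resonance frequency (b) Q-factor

Step 1 — Resonance condition Im(Z)=0 gives ω₀ = 1/√(LC).
Step 2 — ω₀ = 1/√(0.000532·9.35e-05) = 4484 rad/s.
Step 3 — f₀ = ω₀/(2π) = 713.6 Hz.
Step 4 — Series Q: Q = ω₀L/R = 4484·0.000532/100 = 0.02385.

(a) f₀ = 713.6 Hz  (b) Q = 0.02385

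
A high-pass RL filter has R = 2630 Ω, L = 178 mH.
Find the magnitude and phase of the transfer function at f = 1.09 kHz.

Step 1 — Angular frequency: ω = 2π·1090 = 6849 rad/s.
Step 2 — Transfer function: H(jω) = jωL/(R + jωL).
Step 3 — Numerator jωL = j·1219; denominator R + jωL = 2630 + j1219.
Step 4 — H = 0.1769 + j0.3815.
Step 5 — Magnitude: |H| = 0.4205 (-7.5 dB); phase: φ = 65.1°.

|H| = 0.4205 (-7.5 dB), φ = 65.1°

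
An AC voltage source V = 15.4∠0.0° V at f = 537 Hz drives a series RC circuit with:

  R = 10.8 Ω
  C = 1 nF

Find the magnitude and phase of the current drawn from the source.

Step 1 — Angular frequency: ω = 2π·f = 2π·537 = 3374 rad/s.
Step 2 — Component impedances:
  R: Z = R = 10.8 Ω
  C: Z = 1/(jωC) = -j/(ω·C) = 0 - j2.964e+05 Ω
Step 3 — Series combination: Z_total = R + C = 10.8 - j2.964e+05 Ω = 2.964e+05∠-90.0° Ω.
Step 4 — Source phasor: V = 15.4∠0.0° V = 15.4 V.
Step 5 — Ohm's law: I = V / Z_total = (15.4) / (10.8 - j2.964e+05) = 1.893e-09 + j5.196e-05 A.
Step 6 — Convert to polar: |I| = 5.196e-05 A, ∠I = 90.0°.

I = 5.196e-05∠90.0° A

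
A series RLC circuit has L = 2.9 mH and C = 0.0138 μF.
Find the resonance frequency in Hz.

Step 1 — Resonance condition Im(Z)=0 gives ω₀ = 1/√(LC).
Step 2 — ω₀ = 1/√(0.0029·1.38e-08) = 1.581e+05 rad/s.
Step 3 — f₀ = ω₀/(2π) = 2.516e+04 Hz.

f₀ = 2.516e+04 Hz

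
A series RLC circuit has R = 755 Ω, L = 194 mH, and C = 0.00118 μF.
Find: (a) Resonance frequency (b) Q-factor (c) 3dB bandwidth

Step 1 — Resonance: ω₀ = 1/√(LC) = 1/√(0.194·1.18e-09) = 6.609e+04 rad/s.
Step 2 — f₀ = ω₀/(2π) = 1.052e+04 Hz.
Step 3 — Series Q: Q = ω₀L/R = 6.609e+04·0.194/755 = 16.98.
Step 4 — Bandwidth: Δω = ω₀/Q = 3892 rad/s; BW = Δω/(2π) = 619.4 Hz.

(a) f₀ = 1.052e+04 Hz  (b) Q = 16.98  (c) BW = 619.4 Hz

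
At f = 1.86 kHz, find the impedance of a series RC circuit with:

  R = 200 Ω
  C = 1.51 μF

Step 1 — Angular frequency: ω = 2π·f = 2π·1860 = 1.169e+04 rad/s.
Step 2 — Component impedances:
  R: Z = R = 200 Ω
  C: Z = 1/(jωC) = -j/(ω·C) = 0 - j56.67 Ω
Step 3 — Series combination: Z_total = R + C = 200 - j56.67 Ω = 207.9∠-15.8° Ω.

Z = 200 - j56.67 Ω = 207.9∠-15.8° Ω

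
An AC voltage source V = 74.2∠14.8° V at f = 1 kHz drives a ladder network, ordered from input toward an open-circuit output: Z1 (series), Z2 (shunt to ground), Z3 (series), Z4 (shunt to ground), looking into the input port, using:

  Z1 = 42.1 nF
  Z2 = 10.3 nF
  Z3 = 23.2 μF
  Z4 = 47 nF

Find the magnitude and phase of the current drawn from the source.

Step 1 — Angular frequency: ω = 2π·f = 2π·1000 = 6283 rad/s.
Step 2 — Component impedances:
  Z1: Z = 1/(jωC) = -j/(ω·C) = 0 - j3780 Ω
  Z2: Z = 1/(jωC) = -j/(ω·C) = 0 - j1.545e+04 Ω
  Z3: Z = 1/(jωC) = -j/(ω·C) = 0 - j6.86 Ω
  Z4: Z = 1/(jωC) = -j/(ω·C) = 0 - j3386 Ω
Step 3 — Ladder network (open output): work backward from the far end, alternating series and parallel combinations. Z_in = 0 - j6563 Ω = 6563∠-90.0° Ω.
Step 4 — Source phasor: V = 74.2∠14.8° V = 71.74 + j18.95 V.
Step 5 — Ohm's law: I = V / Z_total = (71.74 + j18.95) / (0 - j6563) = -0.002888 + j0.01093 A.
Step 6 — Convert to polar: |I| = 0.01131 A, ∠I = 104.8°.

I = 0.01131∠104.8° A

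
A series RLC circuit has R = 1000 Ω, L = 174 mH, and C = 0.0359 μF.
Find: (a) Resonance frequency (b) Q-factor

Step 1 — Resonance condition Im(Z)=0 gives ω₀ = 1/√(LC).
Step 2 — ω₀ = 1/√(0.174·3.59e-08) = 1.265e+04 rad/s.
Step 3 — f₀ = ω₀/(2π) = 2014 Hz.
Step 4 — Series Q: Q = ω₀L/R = 1.265e+04·0.174/1000 = 2.202.

(a) f₀ = 2014 Hz  (b) Q = 2.202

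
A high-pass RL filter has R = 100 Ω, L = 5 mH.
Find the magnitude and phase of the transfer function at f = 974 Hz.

Step 1 — Angular frequency: ω = 2π·974 = 6120 rad/s.
Step 2 — Transfer function: H(jω) = jωL/(R + jωL).
Step 3 — Numerator jωL = j·30.6; denominator R + jωL = 100 + j30.6.
Step 4 — H = 0.08561 + j0.2798.
Step 5 — Magnitude: |H| = 0.2926 (-10.7 dB); phase: φ = 73.0°.

|H| = 0.2926 (-10.7 dB), φ = 73.0°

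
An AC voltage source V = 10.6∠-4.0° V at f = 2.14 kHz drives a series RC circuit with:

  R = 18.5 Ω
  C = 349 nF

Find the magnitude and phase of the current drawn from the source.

Step 1 — Angular frequency: ω = 2π·f = 2π·2140 = 1.345e+04 rad/s.
Step 2 — Component impedances:
  R: Z = R = 18.5 Ω
  C: Z = 1/(jωC) = -j/(ω·C) = 0 - j213.1 Ω
Step 3 — Series combination: Z_total = R + C = 18.5 - j213.1 Ω = 213.9∠-85.0° Ω.
Step 4 — Source phasor: V = 10.6∠-4.0° V = 10.57 - j0.7394 V.
Step 5 — Ohm's law: I = V / Z_total = (10.57 - j0.7394) / (18.5 - j213.1) = 0.007719 + j0.04895 A.
Step 6 — Convert to polar: |I| = 0.04956 A, ∠I = 81.0°.

I = 0.04956∠81.0° A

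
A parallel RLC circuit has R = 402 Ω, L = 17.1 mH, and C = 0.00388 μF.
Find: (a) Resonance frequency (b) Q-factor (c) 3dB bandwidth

Step 1 — Resonance: ω₀ = 1/√(LC) = 1/√(0.0171·3.88e-09) = 1.228e+05 rad/s.
Step 2 — f₀ = ω₀/(2π) = 1.954e+04 Hz.
Step 3 — Parallel Q: Q = R/(ω₀L) = 402/(1.228e+05·0.0171) = 0.1915.
Step 4 — Bandwidth: Δω = ω₀/Q = 6.411e+05 rad/s; BW = Δω/(2π) = 1.02e+05 Hz.

(a) f₀ = 1.954e+04 Hz  (b) Q = 0.1915  (c) BW = 1.02e+05 Hz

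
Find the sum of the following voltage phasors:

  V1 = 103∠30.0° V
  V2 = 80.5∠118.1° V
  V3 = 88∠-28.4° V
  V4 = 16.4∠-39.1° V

Step 1 — Convert each phasor to rectangular form:
  V1 = 103·(cos(30.0°) + j·sin(30.0°)) = 89.2 + j51.5 V
  V2 = 80.5·(cos(118.1°) + j·sin(118.1°)) = -37.92 + j71.01 V
  V3 = 88·(cos(-28.4°) + j·sin(-28.4°)) = 77.41 - j41.85 V
  V4 = 16.4·(cos(-39.1°) + j·sin(-39.1°)) = 12.73 - j10.34 V
Step 2 — Sum components: V_total = 141.4 + j70.31 V.
Step 3 — Convert to polar: |V_total| = 157.9 V, ∠V_total = 26.4°.

V_total = 157.9∠26.4° V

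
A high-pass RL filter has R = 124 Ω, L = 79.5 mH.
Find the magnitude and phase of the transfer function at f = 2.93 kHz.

Step 1 — Angular frequency: ω = 2π·2930 = 1.841e+04 rad/s.
Step 2 — Transfer function: H(jω) = jωL/(R + jωL).
Step 3 — Numerator jωL = j·1464; denominator R + jωL = 124 + j1464.
Step 4 — H = 0.9929 + j0.08412.
Step 5 — Magnitude: |H| = 0.9964 (-0.0 dB); phase: φ = 4.8°.

|H| = 0.9964 (-0.0 dB), φ = 4.8°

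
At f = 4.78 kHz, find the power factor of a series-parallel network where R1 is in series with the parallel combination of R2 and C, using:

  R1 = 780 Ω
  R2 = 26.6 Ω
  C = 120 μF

Step 1 — Angular frequency: ω = 2π·f = 2π·4780 = 3.003e+04 rad/s.
Step 2 — Component impedances:
  R1: Z = R = 780 Ω
  R2: Z = R = 26.6 Ω
  C: Z = 1/(jωC) = -j/(ω·C) = 0 - j0.2775 Ω
Step 3 — Parallel branch: R2 || C = 1/(1/R2 + 1/C) = 0.002894 - j0.2774 Ω.
Step 4 — Series with R1: Z_total = R1 + (R2 || C) = 780 - j0.2774 Ω = 780∠-0.0° Ω.
Step 5 — Power factor: PF = cos(φ) = Re(Z)/|Z| = 780/780 = 1.
Step 6 — Type: Im(Z) = -0.2774 ⇒ leading (phase φ = -0.0°).

PF = 1 (leading, φ = -0.0°)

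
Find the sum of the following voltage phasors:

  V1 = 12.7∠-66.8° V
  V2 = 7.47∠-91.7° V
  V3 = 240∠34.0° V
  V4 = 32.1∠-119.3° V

Step 1 — Convert each phasor to rectangular form:
  V1 = 12.7·(cos(-66.8°) + j·sin(-66.8°)) = 5.003 - j11.67 V
  V2 = 7.47·(cos(-91.7°) + j·sin(-91.7°)) = -0.2216 - j7.467 V
  V3 = 240·(cos(34.0°) + j·sin(34.0°)) = 199 + j134.2 V
  V4 = 32.1·(cos(-119.3°) + j·sin(-119.3°)) = -15.71 - j27.99 V
Step 2 — Sum components: V_total = 188 + j87.07 V.
Step 3 — Convert to polar: |V_total| = 207.2 V, ∠V_total = 24.8°.

V_total = 207.2∠24.8° V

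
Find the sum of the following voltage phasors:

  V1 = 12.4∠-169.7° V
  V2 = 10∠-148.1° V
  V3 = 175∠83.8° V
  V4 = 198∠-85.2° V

Step 1 — Convert each phasor to rectangular form:
  V1 = 12.4·(cos(-169.7°) + j·sin(-169.7°)) = -12.2 - j2.217 V
  V2 = 10·(cos(-148.1°) + j·sin(-148.1°)) = -8.49 - j5.284 V
  V3 = 175·(cos(83.8°) + j·sin(83.8°)) = 18.9 + j174 V
  V4 = 198·(cos(-85.2°) + j·sin(-85.2°)) = 16.57 - j197.3 V
Step 2 — Sum components: V_total = 14.78 - j30.83 V.
Step 3 — Convert to polar: |V_total| = 34.19 V, ∠V_total = -64.4°.

V_total = 34.19∠-64.4° V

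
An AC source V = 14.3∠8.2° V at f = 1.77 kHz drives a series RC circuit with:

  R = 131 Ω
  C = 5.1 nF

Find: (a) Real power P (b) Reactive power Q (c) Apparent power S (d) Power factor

Step 1 — Angular frequency: ω = 2π·f = 2π·1770 = 1.112e+04 rad/s.
Step 2 — Component impedances:
  R: Z = R = 131 Ω
  C: Z = 1/(jωC) = -j/(ω·C) = 0 - j1.763e+04 Ω
Step 3 — Series combination: Z_total = R + C = 131 - j1.763e+04 Ω = 1.763e+04∠-89.6° Ω.
Step 4 — Source phasor: V = 14.3∠8.2° V = 14.15 + j2.04 V.
Step 5 — Current: I = V / Z = -0.0001097 + j0.0008036 A = 0.000811∠97.8° A.
Step 6 — Complex power: S = V·I* = 8.617e-05 - j0.0116 VA.
Step 7 — Real power: P = Re(S) = 8.617e-05 W.
Step 8 — Reactive power: Q = Im(S) = -0.0116 VAR.
Step 9 — Apparent power: |S| = 0.0116 VA.
Step 10 — Power factor: PF = P/|S| = 0.00743 (leading).

(a) P = 8.617e-05 W  (b) Q = -0.0116 VAR  (c) S = 0.0116 VA  (d) PF = 0.00743 (leading)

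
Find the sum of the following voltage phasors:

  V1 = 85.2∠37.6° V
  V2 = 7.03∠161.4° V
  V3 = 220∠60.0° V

Step 1 — Convert each phasor to rectangular form:
  V1 = 85.2·(cos(37.6°) + j·sin(37.6°)) = 67.5 + j51.98 V
  V2 = 7.03·(cos(161.4°) + j·sin(161.4°)) = -6.663 + j2.242 V
  V3 = 220·(cos(60.0°) + j·sin(60.0°)) = 110 + j190.5 V
Step 2 — Sum components: V_total = 170.8 + j244.8 V.
Step 3 — Convert to polar: |V_total| = 298.5 V, ∠V_total = 55.1°.

V_total = 298.5∠55.1° V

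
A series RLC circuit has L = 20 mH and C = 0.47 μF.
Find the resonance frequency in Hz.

Step 1 — Resonance condition Im(Z)=0 gives ω₀ = 1/√(LC).
Step 2 — ω₀ = 1/√(0.02·4.7e-07) = 1.031e+04 rad/s.
Step 3 — f₀ = ω₀/(2π) = 1642 Hz.

f₀ = 1642 Hz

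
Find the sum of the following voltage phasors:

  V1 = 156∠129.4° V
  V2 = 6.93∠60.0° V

Step 1 — Convert each phasor to rectangular form:
  V1 = 156·(cos(129.4°) + j·sin(129.4°)) = -99.02 + j120.5 V
  V2 = 6.93·(cos(60.0°) + j·sin(60.0°)) = 3.465 + j6.002 V
Step 2 — Sum components: V_total = -95.55 + j126.5 V.
Step 3 — Convert to polar: |V_total| = 158.6 V, ∠V_total = 127.1°.

V_total = 158.6∠127.1° V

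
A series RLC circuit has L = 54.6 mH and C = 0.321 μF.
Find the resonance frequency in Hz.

Step 1 — Resonance condition Im(Z)=0 gives ω₀ = 1/√(LC).
Step 2 — ω₀ = 1/√(0.0546·3.21e-07) = 7554 rad/s.
Step 3 — f₀ = ω₀/(2π) = 1202 Hz.

f₀ = 1202 Hz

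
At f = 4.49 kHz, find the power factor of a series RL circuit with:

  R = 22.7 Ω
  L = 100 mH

Step 1 — Angular frequency: ω = 2π·f = 2π·4490 = 2.821e+04 rad/s.
Step 2 — Component impedances:
  R: Z = R = 22.7 Ω
  L: Z = jωL = j·2.821e+04·0.1 = 0 + j2821 Ω
Step 3 — Series combination: Z_total = R + L = 22.7 + j2821 Ω = 2821∠89.5° Ω.
Step 4 — Power factor: PF = cos(φ) = Re(Z)/|Z| = 22.7/2821.2 = 0.008046.
Step 5 — Type: Im(Z) = 2821 ⇒ lagging (phase φ = 89.5°).

PF = 0.008046 (lagging, φ = 89.5°)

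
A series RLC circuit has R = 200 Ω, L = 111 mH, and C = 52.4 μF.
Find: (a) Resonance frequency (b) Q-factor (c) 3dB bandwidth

Step 1 — Resonance condition Im(Z)=0 gives ω₀ = 1/√(LC).
Step 2 — ω₀ = 1/√(0.111·5.24e-05) = 414.6 rad/s.
Step 3 — f₀ = ω₀/(2π) = 65.99 Hz.
Step 4 — Series Q: Q = ω₀L/R = 414.6·0.111/200 = 0.2301.
Step 5 — 3dB bandwidth: Δω = ω₀/Q = 1802 rad/s; BW = Δω/(2π) = 286.8 Hz.

(a) f₀ = 65.99 Hz  (b) Q = 0.2301  (c) BW = 286.8 Hz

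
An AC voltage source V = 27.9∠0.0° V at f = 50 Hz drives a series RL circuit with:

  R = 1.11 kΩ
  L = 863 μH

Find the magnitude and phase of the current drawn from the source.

Step 1 — Angular frequency: ω = 2π·f = 2π·50 = 314.2 rad/s.
Step 2 — Component impedances:
  R: Z = R = 1110 Ω
  L: Z = jωL = j·314.2·0.000863 = 0 + j0.2711 Ω
Step 3 — Series combination: Z_total = R + L = 1110 + j0.2711 Ω = 1110∠0.0° Ω.
Step 4 — Source phasor: V = 27.9∠0.0° V = 27.9 V.
Step 5 — Ohm's law: I = V / Z_total = (27.9) / (1110 + j0.2711) = 0.02514 - j6.139e-06 A.
Step 6 — Convert to polar: |I| = 0.02514 A, ∠I = -0.0°.

I = 0.02514∠-0.0° A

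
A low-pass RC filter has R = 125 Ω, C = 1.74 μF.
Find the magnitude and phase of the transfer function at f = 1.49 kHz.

Step 1 — Angular frequency: ω = 2π·1490 = 9362 rad/s.
Step 2 — Transfer function: H(jω) = 1/(1 + jωRC).
Step 3 — Denominator: 1 + jωRC = 1 + j·9362·125·1.74e-06 = 1 + j2.036.
Step 4 — H = 0.1943 - j0.3957.
Step 5 — Magnitude: |H| = 0.4408 (-7.1 dB); phase: φ = -63.8°.

|H| = 0.4408 (-7.1 dB), φ = -63.8°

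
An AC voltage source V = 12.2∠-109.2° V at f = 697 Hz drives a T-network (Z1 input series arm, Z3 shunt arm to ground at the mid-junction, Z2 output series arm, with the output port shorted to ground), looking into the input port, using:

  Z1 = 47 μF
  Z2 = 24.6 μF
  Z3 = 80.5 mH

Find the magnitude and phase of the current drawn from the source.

Step 1 — Angular frequency: ω = 2π·f = 2π·697 = 4379 rad/s.
Step 2 — Component impedances:
  Z1: Z = 1/(jωC) = -j/(ω·C) = 0 - j4.858 Ω
  Z2: Z = 1/(jωC) = -j/(ω·C) = 0 - j9.282 Ω
  Z3: Z = jωL = j·4379·0.0805 = 0 + j352.5 Ω
Step 3 — With the output port shorted to ground, the output series arm Z2 runs from the junction to ground; the shunt arm Z3 also runs from the junction to ground. They appear in parallel: Z3 || Z2 = 0 - j9.533 Ω.
Step 4 — Series with input arm Z1: Z_in = Z1 + (Z3 || Z2) = 0 - j14.39 Ω = 14.39∠-90.0° Ω.
Step 5 — Source phasor: V = 12.2∠-109.2° V = -4.012 - j11.52 V.
Step 6 — Ohm's law: I = V / Z_total = (-4.012 - j11.52) / (0 - j14.39) = 0.8006 - j0.2788 A.
Step 7 — Convert to polar: |I| = 0.8477 A, ∠I = -19.2°.

I = 0.8477∠-19.2° A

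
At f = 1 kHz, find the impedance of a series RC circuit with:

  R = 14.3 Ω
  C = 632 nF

Step 1 — Angular frequency: ω = 2π·f = 2π·1000 = 6283 rad/s.
Step 2 — Component impedances:
  R: Z = R = 14.3 Ω
  C: Z = 1/(jωC) = -j/(ω·C) = 0 - j251.8 Ω
Step 3 — Series combination: Z_total = R + C = 14.3 - j251.8 Ω = 252.2∠-86.7° Ω.

Z = 14.3 - j251.8 Ω = 252.2∠-86.7° Ω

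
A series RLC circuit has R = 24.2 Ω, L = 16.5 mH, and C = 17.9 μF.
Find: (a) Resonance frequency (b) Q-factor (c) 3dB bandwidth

Step 1 — Resonance condition Im(Z)=0 gives ω₀ = 1/√(LC).
Step 2 — ω₀ = 1/√(0.0165·1.79e-05) = 1840 rad/s.
Step 3 — f₀ = ω₀/(2π) = 292.9 Hz.
Step 4 — Series Q: Q = ω₀L/R = 1840·0.0165/24.2 = 1.255.
Step 5 — 3dB bandwidth: Δω = ω₀/Q = 1467 rad/s; BW = Δω/(2π) = 233.4 Hz.

(a) f₀ = 292.9 Hz  (b) Q = 1.255  (c) BW = 233.4 Hz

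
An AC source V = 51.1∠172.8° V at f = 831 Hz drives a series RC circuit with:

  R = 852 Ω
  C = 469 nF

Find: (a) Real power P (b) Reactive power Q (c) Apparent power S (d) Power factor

Step 1 — Angular frequency: ω = 2π·f = 2π·831 = 5221 rad/s.
Step 2 — Component impedances:
  R: Z = R = 852 Ω
  C: Z = 1/(jωC) = -j/(ω·C) = 0 - j408.4 Ω
Step 3 — Series combination: Z_total = R + C = 852 - j408.4 Ω = 944.8∠-25.6° Ω.
Step 4 — Source phasor: V = 51.1∠172.8° V = -50.7 + j6.405 V.
Step 5 — Current: I = V / Z = -0.05132 - j0.01708 A = 0.05408∠-161.6° A.
Step 6 — Complex power: S = V·I* = 2.492 - j1.195 VA.
Step 7 — Real power: P = Re(S) = 2.492 W.
Step 8 — Reactive power: Q = Im(S) = -1.195 VAR.
Step 9 — Apparent power: |S| = 2.764 VA.
Step 10 — Power factor: PF = P/|S| = 0.9018 (leading).

(a) P = 2.492 W  (b) Q = -1.195 VAR  (c) S = 2.764 VA  (d) PF = 0.9018 (leading)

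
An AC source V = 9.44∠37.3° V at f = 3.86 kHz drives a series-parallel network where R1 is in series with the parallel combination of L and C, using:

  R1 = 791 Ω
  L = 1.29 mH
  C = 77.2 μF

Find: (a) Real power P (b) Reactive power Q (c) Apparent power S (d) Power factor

Step 1 — Angular frequency: ω = 2π·f = 2π·3860 = 2.425e+04 rad/s.
Step 2 — Component impedances:
  R1: Z = R = 791 Ω
  L: Z = jωL = j·2.425e+04·0.00129 = 0 + j31.29 Ω
  C: Z = 1/(jωC) = -j/(ω·C) = 0 - j0.5341 Ω
Step 3 — Parallel branch: L || C = 1/(1/L + 1/C) = 0 - j0.5434 Ω.
Step 4 — Series with R1: Z_total = R1 + (L || C) = 791 - j0.5434 Ω = 791∠-0.0° Ω.
Step 5 — Source phasor: V = 9.44∠37.3° V = 7.509 + j5.721 V.
Step 6 — Current: I = V / Z = 0.009488 + j0.007239 A = 0.01193∠37.3° A.
Step 7 — Complex power: S = V·I* = 0.1127 - j7.739e-05 VA.
Step 8 — Real power: P = Re(S) = 0.1127 W.
Step 9 — Reactive power: Q = Im(S) = -7.739e-05 VAR.
Step 10 — Apparent power: |S| = 0.1127 VA.
Step 11 — Power factor: PF = P/|S| = 1 (leading).

(a) P = 0.1127 W  (b) Q = -7.739e-05 VAR  (c) S = 0.1127 VA  (d) PF = 1 (leading)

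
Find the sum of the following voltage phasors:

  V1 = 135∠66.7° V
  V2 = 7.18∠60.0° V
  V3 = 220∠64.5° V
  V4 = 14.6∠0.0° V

Step 1 — Convert each phasor to rectangular form:
  V1 = 135·(cos(66.7°) + j·sin(66.7°)) = 53.4 + j124 V
  V2 = 7.18·(cos(60.0°) + j·sin(60.0°)) = 3.59 + j6.218 V
  V3 = 220·(cos(64.5°) + j·sin(64.5°)) = 94.71 + j198.6 V
  V4 = 14.6·(cos(0.0°) + j·sin(0.0°)) = 14.6 V
Step 2 — Sum components: V_total = 166.3 + j328.8 V.
Step 3 — Convert to polar: |V_total| = 368.4 V, ∠V_total = 63.2°.

V_total = 368.4∠63.2° V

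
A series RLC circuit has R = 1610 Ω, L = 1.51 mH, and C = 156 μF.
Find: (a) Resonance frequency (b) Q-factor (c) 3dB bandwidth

Step 1 — Resonance condition Im(Z)=0 gives ω₀ = 1/√(LC).
Step 2 — ω₀ = 1/√(0.00151·0.000156) = 2060 rad/s.
Step 3 — f₀ = ω₀/(2π) = 327.9 Hz.
Step 4 — Series Q: Q = ω₀L/R = 2060·0.00151/1610 = 0.001932.
Step 5 — 3dB bandwidth: Δω = ω₀/Q = 1.066e+06 rad/s; BW = Δω/(2π) = 1.697e+05 Hz.

(a) f₀ = 327.9 Hz  (b) Q = 0.001932  (c) BW = 1.697e+05 Hz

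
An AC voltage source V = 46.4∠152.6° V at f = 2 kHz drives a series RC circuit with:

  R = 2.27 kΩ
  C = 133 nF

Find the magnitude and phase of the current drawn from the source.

Step 1 — Angular frequency: ω = 2π·f = 2π·2000 = 1.257e+04 rad/s.
Step 2 — Component impedances:
  R: Z = R = 2270 Ω
  C: Z = 1/(jωC) = -j/(ω·C) = 0 - j598.3 Ω
Step 3 — Series combination: Z_total = R + C = 2270 - j598.3 Ω = 2348∠-14.8° Ω.
Step 4 — Source phasor: V = 46.4∠152.6° V = -41.19 + j21.35 V.
Step 5 — Ohm's law: I = V / Z_total = (-41.19 + j21.35) / (2270 - j598.3) = -0.01929 + j0.004323 A.
Step 6 — Convert to polar: |I| = 0.01977 A, ∠I = 167.4°.

I = 0.01977∠167.4° A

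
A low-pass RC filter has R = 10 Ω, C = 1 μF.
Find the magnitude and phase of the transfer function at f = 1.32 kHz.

Step 1 — Angular frequency: ω = 2π·1320 = 8294 rad/s.
Step 2 — Transfer function: H(jω) = 1/(1 + jωRC).
Step 3 — Denominator: 1 + jωRC = 1 + j·8294·10·1e-06 = 1 + j0.08294.
Step 4 — H = 0.9932 - j0.08237.
Step 5 — Magnitude: |H| = 0.9966 (-0.0 dB); phase: φ = -4.7°.

|H| = 0.9966 (-0.0 dB), φ = -4.7°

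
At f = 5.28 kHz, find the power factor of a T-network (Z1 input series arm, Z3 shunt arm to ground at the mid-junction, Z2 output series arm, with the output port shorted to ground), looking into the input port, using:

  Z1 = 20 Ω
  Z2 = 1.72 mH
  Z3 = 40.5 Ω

Step 1 — Angular frequency: ω = 2π·f = 2π·5280 = 3.318e+04 rad/s.
Step 2 — Component impedances:
  Z1: Z = R = 20 Ω
  Z2: Z = jωL = j·3.318e+04·0.00172 = 0 + j57.06 Ω
  Z3: Z = R = 40.5 Ω
Step 3 — With the output port shorted to ground, the output series arm Z2 runs from the junction to ground; the shunt arm Z3 also runs from the junction to ground. They appear in parallel: Z3 || Z2 = 26.93 + j19.12 Ω.
Step 4 — Series with input arm Z1: Z_in = Z1 + (Z3 || Z2) = 46.93 + j19.12 Ω = 50.68∠22.2° Ω.
Step 5 — Power factor: PF = cos(φ) = Re(Z)/|Z| = 46.932/50.676 = 0.9261.
Step 6 — Type: Im(Z) = 19.12 ⇒ lagging (phase φ = 22.2°).

PF = 0.9261 (lagging, φ = 22.2°)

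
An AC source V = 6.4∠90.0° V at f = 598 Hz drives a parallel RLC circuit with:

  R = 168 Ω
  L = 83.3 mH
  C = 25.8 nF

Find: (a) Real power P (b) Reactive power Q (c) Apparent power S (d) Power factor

Step 1 — Angular frequency: ω = 2π·f = 2π·598 = 3757 rad/s.
Step 2 — Component impedances:
  R: Z = R = 168 Ω
  L: Z = jωL = j·3757·0.0833 = 0 + j313 Ω
  C: Z = 1/(jωC) = -j/(ω·C) = 0 - j1.032e+04 Ω
Step 3 — Parallel combination: 1/Z_total = 1/R + 1/L + 1/C; Z_total = 132.2 + j68.8 Ω = 149∠27.5° Ω.
Step 4 — Source phasor: V = 6.4∠90.0° V = 0 + j6.4 V.
Step 5 — Current: I = V / Z = 0.01983 + j0.0381 A = 0.04295∠62.5° A.
Step 6 — Complex power: S = V·I* = 0.2438 + j0.1269 VA.
Step 7 — Real power: P = Re(S) = 0.2438 W.
Step 8 — Reactive power: Q = Im(S) = 0.1269 VAR.
Step 9 — Apparent power: |S| = 0.2749 VA.
Step 10 — Power factor: PF = P/|S| = 0.887 (lagging).

(a) P = 0.2438 W  (b) Q = 0.1269 VAR  (c) S = 0.2749 VA  (d) PF = 0.887 (lagging)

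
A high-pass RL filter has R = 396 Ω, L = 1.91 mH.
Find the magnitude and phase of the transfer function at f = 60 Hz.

Step 1 — Angular frequency: ω = 2π·60 = 377 rad/s.
Step 2 — Transfer function: H(jω) = jωL/(R + jωL).
Step 3 — Numerator jωL = j·0.7201; denominator R + jωL = 396 + j0.7201.
Step 4 — H = 3.306e-06 + j0.001818.
Step 5 — Magnitude: |H| = 0.001818 (-54.8 dB); phase: φ = 89.9°.

|H| = 0.001818 (-54.8 dB), φ = 89.9°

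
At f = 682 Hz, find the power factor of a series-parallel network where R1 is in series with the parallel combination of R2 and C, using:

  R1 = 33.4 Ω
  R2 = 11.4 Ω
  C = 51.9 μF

Step 1 — Angular frequency: ω = 2π·f = 2π·682 = 4285 rad/s.
Step 2 — Component impedances:
  R1: Z = R = 33.4 Ω
  R2: Z = R = 11.4 Ω
  C: Z = 1/(jωC) = -j/(ω·C) = 0 - j4.496 Ω
Step 3 — Parallel branch: R2 || C = 1/(1/R2 + 1/C) = 1.535 - j3.891 Ω.
Step 4 — Series with R1: Z_total = R1 + (R2 || C) = 34.93 - j3.891 Ω = 35.15∠-6.4° Ω.
Step 5 — Power factor: PF = cos(φ) = Re(Z)/|Z| = 34.935/35.151 = 0.9939.
Step 6 — Type: Im(Z) = -3.891 ⇒ leading (phase φ = -6.4°).

PF = 0.9939 (leading, φ = -6.4°)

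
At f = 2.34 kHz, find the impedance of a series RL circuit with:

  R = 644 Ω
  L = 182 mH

Step 1 — Angular frequency: ω = 2π·f = 2π·2340 = 1.47e+04 rad/s.
Step 2 — Component impedances:
  R: Z = R = 644 Ω
  L: Z = jωL = j·1.47e+04·0.182 = 0 + j2676 Ω
Step 3 — Series combination: Z_total = R + L = 644 + j2676 Ω = 2752∠76.5° Ω.

Z = 644 + j2676 Ω = 2752∠76.5° Ω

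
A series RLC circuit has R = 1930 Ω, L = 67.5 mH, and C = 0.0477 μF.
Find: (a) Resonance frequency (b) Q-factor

Step 1 — Resonance condition Im(Z)=0 gives ω₀ = 1/√(LC).
Step 2 — ω₀ = 1/√(0.0675·4.77e-08) = 1.762e+04 rad/s.
Step 3 — f₀ = ω₀/(2π) = 2805 Hz.
Step 4 — Series Q: Q = ω₀L/R = 1.762e+04·0.0675/1930 = 0.6164.

(a) f₀ = 2805 Hz  (b) Q = 0.6164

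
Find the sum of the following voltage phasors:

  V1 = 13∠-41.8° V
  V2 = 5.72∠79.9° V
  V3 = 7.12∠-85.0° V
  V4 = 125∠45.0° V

Step 1 — Convert each phasor to rectangular form:
  V1 = 13·(cos(-41.8°) + j·sin(-41.8°)) = 9.691 - j8.665 V
  V2 = 5.72·(cos(79.9°) + j·sin(79.9°)) = 1.003 + j5.631 V
  V3 = 7.12·(cos(-85.0°) + j·sin(-85.0°)) = 0.6205 - j7.093 V
  V4 = 125·(cos(45.0°) + j·sin(45.0°)) = 88.39 + j88.39 V
Step 2 — Sum components: V_total = 99.7 + j78.26 V.
Step 3 — Convert to polar: |V_total| = 126.8 V, ∠V_total = 38.1°.

V_total = 126.8∠38.1° V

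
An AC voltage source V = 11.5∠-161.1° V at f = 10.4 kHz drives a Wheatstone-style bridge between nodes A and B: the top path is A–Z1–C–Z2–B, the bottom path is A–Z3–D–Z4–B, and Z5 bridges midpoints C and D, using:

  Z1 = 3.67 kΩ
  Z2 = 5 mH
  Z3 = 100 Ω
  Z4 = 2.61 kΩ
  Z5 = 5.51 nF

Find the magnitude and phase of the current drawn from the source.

Step 1 — Angular frequency: ω = 2π·f = 2π·1.04e+04 = 6.535e+04 rad/s.
Step 2 — Component impedances:
  Z1: Z = R = 3670 Ω
  Z2: Z = jωL = j·6.535e+04·0.005 = 0 + j326.7 Ω
  Z3: Z = R = 100 Ω
  Z4: Z = R = 2610 Ω
  Z5: Z = 1/(jωC) = -j/(ω·C) = 0 - j2777 Ω
Step 3 — Bridge requires nodal analysis (the Z5 bridge couples midpoints C and D, so the two paths cannot be reduced to a simple series/parallel combination). Setting node B to ground and injecting 1 A at node A, the 3-node admittance system at A, C, D solves to V_A = Z_AB = 1129 - j528.4 Ω = 1246∠-25.1° Ω.
Step 4 — Source phasor: V = 11.5∠-161.1° V = -10.88 - j3.725 V.
Step 5 — Ohm's law: I = V / Z_total = (-10.88 - j3.725) / (1129 - j528.4) = -0.006639 - j0.006409 A.
Step 6 — Convert to polar: |I| = 0.009228 A, ∠I = -136.0°.

I = 0.009228∠-136.0° A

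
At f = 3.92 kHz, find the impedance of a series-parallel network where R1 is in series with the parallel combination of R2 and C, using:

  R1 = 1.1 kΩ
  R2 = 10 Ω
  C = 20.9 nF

Step 1 — Angular frequency: ω = 2π·f = 2π·3920 = 2.463e+04 rad/s.
Step 2 — Component impedances:
  R1: Z = R = 1100 Ω
  R2: Z = R = 10 Ω
  C: Z = 1/(jωC) = -j/(ω·C) = 0 - j1943 Ω
Step 3 — Parallel branch: R2 || C = 1/(1/R2 + 1/C) = 10 - j0.05148 Ω.
Step 4 — Series with R1: Z_total = R1 + (R2 || C) = 1110 - j0.05148 Ω = 1110∠-0.0° Ω.

Z = 1110 - j0.05148 Ω = 1110∠-0.0° Ω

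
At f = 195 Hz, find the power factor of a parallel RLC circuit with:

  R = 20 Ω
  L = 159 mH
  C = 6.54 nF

Step 1 — Angular frequency: ω = 2π·f = 2π·195 = 1225 rad/s.
Step 2 — Component impedances:
  R: Z = R = 20 Ω
  L: Z = jωL = j·1225·0.159 = 0 + j194.8 Ω
  C: Z = 1/(jωC) = -j/(ω·C) = 0 - j1.248e+05 Ω
Step 3 — Parallel combination: 1/Z_total = 1/R + 1/L + 1/C; Z_total = 19.79 + j2.029 Ω = 19.9∠5.9° Ω.
Step 4 — Power factor: PF = cos(φ) = Re(Z)/|Z| = 19.792/19.896 = 0.9948.
Step 5 — Type: Im(Z) = 2.029 ⇒ lagging (phase φ = 5.9°).

PF = 0.9948 (lagging, φ = 5.9°)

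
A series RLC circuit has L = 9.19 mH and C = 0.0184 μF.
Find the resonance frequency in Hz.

Step 1 — Resonance condition Im(Z)=0 gives ω₀ = 1/√(LC).
Step 2 — ω₀ = 1/√(0.00919·1.84e-08) = 7.69e+04 rad/s.
Step 3 — f₀ = ω₀/(2π) = 1.224e+04 Hz.

f₀ = 1.224e+04 Hz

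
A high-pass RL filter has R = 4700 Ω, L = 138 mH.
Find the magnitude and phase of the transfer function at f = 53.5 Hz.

Step 1 — Angular frequency: ω = 2π·53.5 = 336.2 rad/s.
Step 2 — Transfer function: H(jω) = jωL/(R + jωL).
Step 3 — Numerator jωL = j·46.39; denominator R + jωL = 4700 + j46.39.
Step 4 — H = 9.741e-05 + j0.009869.
Step 5 — Magnitude: |H| = 0.009869 (-40.1 dB); phase: φ = 89.4°.

|H| = 0.009869 (-40.1 dB), φ = 89.4°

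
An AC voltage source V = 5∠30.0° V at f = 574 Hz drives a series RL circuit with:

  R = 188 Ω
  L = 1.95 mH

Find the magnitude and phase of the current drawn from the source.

Step 1 — Angular frequency: ω = 2π·f = 2π·574 = 3607 rad/s.
Step 2 — Component impedances:
  R: Z = R = 188 Ω
  L: Z = jωL = j·3607·0.00195 = 0 + j7.033 Ω
Step 3 — Series combination: Z_total = R + L = 188 + j7.033 Ω = 188.1∠2.1° Ω.
Step 4 — Source phasor: V = 5∠30.0° V = 4.33 + j2.5 V.
Step 5 — Ohm's law: I = V / Z_total = (4.33 + j2.5) / (188 + j7.033) = 0.0235 + j0.01242 A.
Step 6 — Convert to polar: |I| = 0.02658 A, ∠I = 27.9°.

I = 0.02658∠27.9° A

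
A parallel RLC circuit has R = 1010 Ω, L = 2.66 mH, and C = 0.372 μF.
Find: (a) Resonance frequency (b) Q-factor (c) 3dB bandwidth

Step 1 — Resonance: ω₀ = 1/√(LC) = 1/√(0.00266·3.72e-07) = 3.179e+04 rad/s.
Step 2 — f₀ = ω₀/(2π) = 5060 Hz.
Step 3 — Parallel Q: Q = R/(ω₀L) = 1010/(3.179e+04·0.00266) = 11.94.
Step 4 — Bandwidth: Δω = ω₀/Q = 2662 rad/s; BW = Δω/(2π) = 423.6 Hz.

(a) f₀ = 5060 Hz  (b) Q = 11.94  (c) BW = 423.6 Hz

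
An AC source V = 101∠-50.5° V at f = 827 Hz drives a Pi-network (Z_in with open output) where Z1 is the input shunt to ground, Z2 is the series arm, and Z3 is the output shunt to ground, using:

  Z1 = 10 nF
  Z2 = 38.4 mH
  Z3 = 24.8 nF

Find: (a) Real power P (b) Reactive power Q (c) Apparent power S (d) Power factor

Step 1 — Angular frequency: ω = 2π·f = 2π·827 = 5196 rad/s.
Step 2 — Component impedances:
  Z1: Z = 1/(jωC) = -j/(ω·C) = 0 - j1.924e+04 Ω
  Z2: Z = jωL = j·5196·0.0384 = 0 + j199.5 Ω
  Z3: Z = 1/(jωC) = -j/(ω·C) = 0 - j7760 Ω
Step 3 — With open output, the series arm Z2 and the output shunt Z3 appear in series to ground: Z2 + Z3 = 0 - j7560 Ω.
Step 4 — Parallel with input shunt Z1: Z_in = Z1 || (Z2 + Z3) = 0 - j5428 Ω = 5428∠-90.0° Ω.
Step 5 — Source phasor: V = 101∠-50.5° V = 64.24 - j77.93 V.
Step 6 — Current: I = V / Z = 0.01436 + j0.01184 A = 0.01861∠39.5° A.
Step 7 — Complex power: S = V·I* = 0 - j1.879 VA.
Step 8 — Real power: P = Re(S) = 0 W.
Step 9 — Reactive power: Q = Im(S) = -1.879 VAR.
Step 10 — Apparent power: |S| = 1.879 VA.
Step 11 — Power factor: PF = P/|S| = 0 (leading).

(a) P = 0 W  (b) Q = -1.879 VAR  (c) S = 1.879 VA  (d) PF = 0 (leading)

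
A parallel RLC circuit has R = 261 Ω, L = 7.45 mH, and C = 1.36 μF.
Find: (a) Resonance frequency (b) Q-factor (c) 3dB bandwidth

Step 1 — Resonance: ω₀ = 1/√(LC) = 1/√(0.00745·1.36e-06) = 9935 rad/s.
Step 2 — f₀ = ω₀/(2π) = 1581 Hz.
Step 3 — Parallel Q: Q = R/(ω₀L) = 261/(9935·0.00745) = 3.526.
Step 4 — Bandwidth: Δω = ω₀/Q = 2817 rad/s; BW = Δω/(2π) = 448.4 Hz.

(a) f₀ = 1581 Hz  (b) Q = 3.526  (c) BW = 448.4 Hz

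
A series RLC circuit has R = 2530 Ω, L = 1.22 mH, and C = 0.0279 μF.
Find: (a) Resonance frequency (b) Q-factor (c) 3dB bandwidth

Step 1 — Resonance: ω₀ = 1/√(LC) = 1/√(0.00122·2.79e-08) = 1.714e+05 rad/s.
Step 2 — f₀ = ω₀/(2π) = 2.728e+04 Hz.
Step 3 — Series Q: Q = ω₀L/R = 1.714e+05·0.00122/2530 = 0.08265.
Step 4 — Bandwidth: Δω = ω₀/Q = 2.074e+06 rad/s; BW = Δω/(2π) = 3.301e+05 Hz.

(a) f₀ = 2.728e+04 Hz  (b) Q = 0.08265  (c) BW = 3.301e+05 Hz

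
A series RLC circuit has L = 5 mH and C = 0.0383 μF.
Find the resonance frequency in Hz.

Step 1 — Resonance condition Im(Z)=0 gives ω₀ = 1/√(LC).
Step 2 — ω₀ = 1/√(0.005·3.83e-08) = 7.226e+04 rad/s.
Step 3 — f₀ = ω₀/(2π) = 1.15e+04 Hz.

f₀ = 1.15e+04 Hz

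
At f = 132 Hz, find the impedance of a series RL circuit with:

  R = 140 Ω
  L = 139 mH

Step 1 — Angular frequency: ω = 2π·f = 2π·132 = 829.4 rad/s.
Step 2 — Component impedances:
  R: Z = R = 140 Ω
  L: Z = jωL = j·829.4·0.139 = 0 + j115.3 Ω
Step 3 — Series combination: Z_total = R + L = 140 + j115.3 Ω = 181.4∠39.5° Ω.

Z = 140 + j115.3 Ω = 181.4∠39.5° Ω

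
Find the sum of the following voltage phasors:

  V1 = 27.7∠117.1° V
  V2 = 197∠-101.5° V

Step 1 — Convert each phasor to rectangular form:
  V1 = 27.7·(cos(117.1°) + j·sin(117.1°)) = -12.62 + j24.66 V
  V2 = 197·(cos(-101.5°) + j·sin(-101.5°)) = -39.28 - j193 V
Step 2 — Sum components: V_total = -51.89 - j168.4 V.
Step 3 — Convert to polar: |V_total| = 176.2 V, ∠V_total = -107.1°.

V_total = 176.2∠-107.1° V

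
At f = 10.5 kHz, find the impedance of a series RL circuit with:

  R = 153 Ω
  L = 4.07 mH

Step 1 — Angular frequency: ω = 2π·f = 2π·1.05e+04 = 6.597e+04 rad/s.
Step 2 — Component impedances:
  R: Z = R = 153 Ω
  L: Z = jωL = j·6.597e+04·0.00407 = 0 + j268.5 Ω
Step 3 — Series combination: Z_total = R + L = 153 + j268.5 Ω = 309∠60.3° Ω.

Z = 153 + j268.5 Ω = 309∠60.3° Ω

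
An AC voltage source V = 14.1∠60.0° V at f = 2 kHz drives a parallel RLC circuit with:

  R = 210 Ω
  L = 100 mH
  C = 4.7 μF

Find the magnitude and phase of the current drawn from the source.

Step 1 — Angular frequency: ω = 2π·f = 2π·2000 = 1.257e+04 rad/s.
Step 2 — Component impedances:
  R: Z = R = 210 Ω
  L: Z = jωL = j·1.257e+04·0.1 = 0 + j1257 Ω
  C: Z = 1/(jωC) = -j/(ω·C) = 0 - j16.93 Ω
Step 3 — Parallel combination: 1/Z_total = 1/R + 1/L + 1/C; Z_total = 1.393 - j17.05 Ω = 17.11∠-85.3° Ω.
Step 4 — Source phasor: V = 14.1∠60.0° V = 7.05 + j12.21 V.
Step 5 — Ohm's law: I = V / Z_total = (7.05 + j12.21) / (1.393 - j17.05) = -0.6779 + j0.4689 A.
Step 6 — Convert to polar: |I| = 0.8243 A, ∠I = 145.3°.

I = 0.8243∠145.3° A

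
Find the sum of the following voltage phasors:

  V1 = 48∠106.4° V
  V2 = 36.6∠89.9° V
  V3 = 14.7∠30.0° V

Step 1 — Convert each phasor to rectangular form:
  V1 = 48·(cos(106.4°) + j·sin(106.4°)) = -13.55 + j46.05 V
  V2 = 36.6·(cos(89.9°) + j·sin(89.9°)) = 0.06388 + j36.6 V
  V3 = 14.7·(cos(30.0°) + j·sin(30.0°)) = 12.73 + j7.35 V
Step 2 — Sum components: V_total = -0.7579 + j90 V.
Step 3 — Convert to polar: |V_total| = 90 V, ∠V_total = 90.5°.

V_total = 90∠90.5° V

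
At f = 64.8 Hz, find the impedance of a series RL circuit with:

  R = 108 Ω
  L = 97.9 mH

Step 1 — Angular frequency: ω = 2π·f = 2π·64.8 = 407.2 rad/s.
Step 2 — Component impedances:
  R: Z = R = 108 Ω
  L: Z = jωL = j·407.2·0.0979 = 0 + j39.86 Ω
Step 3 — Series combination: Z_total = R + L = 108 + j39.86 Ω = 115.1∠20.3° Ω.

Z = 108 + j39.86 Ω = 115.1∠20.3° Ω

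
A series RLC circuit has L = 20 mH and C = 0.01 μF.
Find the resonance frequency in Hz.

Step 1 — Resonance condition Im(Z)=0 gives ω₀ = 1/√(LC).
Step 2 — ω₀ = 1/√(0.02·1e-08) = 7.071e+04 rad/s.
Step 3 — f₀ = ω₀/(2π) = 1.125e+04 Hz.

f₀ = 1.125e+04 Hz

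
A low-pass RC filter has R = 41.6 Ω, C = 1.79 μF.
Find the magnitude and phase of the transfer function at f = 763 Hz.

Step 1 — Angular frequency: ω = 2π·763 = 4794 rad/s.
Step 2 — Transfer function: H(jω) = 1/(1 + jωRC).
Step 3 — Denominator: 1 + jωRC = 1 + j·4794·41.6·1.79e-06 = 1 + j0.357.
Step 4 — H = 0.887 - j0.3166.
Step 5 — Magnitude: |H| = 0.9418 (-0.5 dB); phase: φ = -19.6°.

|H| = 0.9418 (-0.5 dB), φ = -19.6°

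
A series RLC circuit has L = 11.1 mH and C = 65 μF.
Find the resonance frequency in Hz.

Step 1 — Resonance condition Im(Z)=0 gives ω₀ = 1/√(LC).
Step 2 — ω₀ = 1/√(0.0111·6.5e-05) = 1177 rad/s.
Step 3 — f₀ = ω₀/(2π) = 187.4 Hz.

f₀ = 187.4 Hz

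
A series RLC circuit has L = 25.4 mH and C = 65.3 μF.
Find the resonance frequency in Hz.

Step 1 — Resonance condition Im(Z)=0 gives ω₀ = 1/√(LC).
Step 2 — ω₀ = 1/√(0.0254·6.53e-05) = 776.5 rad/s.
Step 3 — f₀ = ω₀/(2π) = 123.6 Hz.

f₀ = 123.6 Hz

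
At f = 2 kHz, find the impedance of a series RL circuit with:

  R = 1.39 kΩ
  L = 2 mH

Step 1 — Angular frequency: ω = 2π·f = 2π·2000 = 1.257e+04 rad/s.
Step 2 — Component impedances:
  R: Z = R = 1390 Ω
  L: Z = jωL = j·1.257e+04·0.002 = 0 + j25.13 Ω
Step 3 — Series combination: Z_total = R + L = 1390 + j25.13 Ω = 1390∠1.0° Ω.

Z = 1390 + j25.13 Ω = 1390∠1.0° Ω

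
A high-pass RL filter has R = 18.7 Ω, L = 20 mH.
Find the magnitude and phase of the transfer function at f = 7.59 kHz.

Step 1 — Angular frequency: ω = 2π·7590 = 4.769e+04 rad/s.
Step 2 — Transfer function: H(jω) = jωL/(R + jωL).
Step 3 — Numerator jωL = j·953.8; denominator R + jωL = 18.7 + j953.8.
Step 4 — H = 0.9996 + j0.0196.
Step 5 — Magnitude: |H| = 0.9998 (-0.0 dB); phase: φ = 1.1°.

|H| = 0.9998 (-0.0 dB), φ = 1.1°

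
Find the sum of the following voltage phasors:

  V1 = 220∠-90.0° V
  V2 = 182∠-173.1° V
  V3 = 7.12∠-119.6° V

Step 1 — Convert each phasor to rectangular form:
  V1 = 220·(cos(-90.0°) + j·sin(-90.0°)) = 0 - j220 V
  V2 = 182·(cos(-173.1°) + j·sin(-173.1°)) = -180.7 - j21.86 V
  V3 = 7.12·(cos(-119.6°) + j·sin(-119.6°)) = -3.517 - j6.191 V
Step 2 — Sum components: V_total = -184.2 - j248.1 V.
Step 3 — Convert to polar: |V_total| = 309 V, ∠V_total = -126.6°.

V_total = 309∠-126.6° V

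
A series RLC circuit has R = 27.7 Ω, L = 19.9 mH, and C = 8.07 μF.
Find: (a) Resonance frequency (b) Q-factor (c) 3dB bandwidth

Step 1 — Resonance: ω₀ = 1/√(LC) = 1/√(0.0199·8.07e-06) = 2495 rad/s.
Step 2 — f₀ = ω₀/(2π) = 397.2 Hz.
Step 3 — Series Q: Q = ω₀L/R = 2495·0.0199/27.7 = 1.793.
Step 4 — Bandwidth: Δω = ω₀/Q = 1392 rad/s; BW = Δω/(2π) = 221.5 Hz.

(a) f₀ = 397.2 Hz  (b) Q = 1.793  (c) BW = 221.5 Hz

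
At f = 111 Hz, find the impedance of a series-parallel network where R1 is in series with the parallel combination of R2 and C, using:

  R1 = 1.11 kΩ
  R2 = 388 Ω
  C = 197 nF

Step 1 — Angular frequency: ω = 2π·f = 2π·111 = 697.4 rad/s.
Step 2 — Component impedances:
  R1: Z = R = 1110 Ω
  R2: Z = R = 388 Ω
  C: Z = 1/(jωC) = -j/(ω·C) = 0 - j7278 Ω
Step 3 — Parallel branch: R2 || C = 1/(1/R2 + 1/C) = 386.9 - j20.63 Ω.
Step 4 — Series with R1: Z_total = R1 + (R2 || C) = 1497 - j20.63 Ω = 1497∠-0.8° Ω.

Z = 1497 - j20.63 Ω = 1497∠-0.8° Ω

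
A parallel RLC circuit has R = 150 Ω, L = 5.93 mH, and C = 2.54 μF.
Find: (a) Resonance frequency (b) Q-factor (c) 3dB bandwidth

Step 1 — Resonance: ω₀ = 1/√(LC) = 1/√(0.00593·2.54e-06) = 8148 rad/s.
Step 2 — f₀ = ω₀/(2π) = 1297 Hz.
Step 3 — Parallel Q: Q = R/(ω₀L) = 150/(8148·0.00593) = 3.104.
Step 4 — Bandwidth: Δω = ω₀/Q = 2625 rad/s; BW = Δω/(2π) = 417.7 Hz.

(a) f₀ = 1297 Hz  (b) Q = 3.104  (c) BW = 417.7 Hz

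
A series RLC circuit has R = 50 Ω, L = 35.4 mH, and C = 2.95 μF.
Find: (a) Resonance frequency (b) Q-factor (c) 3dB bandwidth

Step 1 — Resonance: ω₀ = 1/√(LC) = 1/√(0.0354·2.95e-06) = 3094 rad/s.
Step 2 — f₀ = ω₀/(2π) = 492.5 Hz.
Step 3 — Series Q: Q = ω₀L/R = 3094·0.0354/50 = 2.191.
Step 4 — Bandwidth: Δω = ω₀/Q = 1412 rad/s; BW = Δω/(2π) = 224.8 Hz.

(a) f₀ = 492.5 Hz  (b) Q = 2.191  (c) BW = 224.8 Hz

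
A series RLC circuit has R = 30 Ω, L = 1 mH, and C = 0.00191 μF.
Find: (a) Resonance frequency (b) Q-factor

Step 1 — Resonance condition Im(Z)=0 gives ω₀ = 1/√(LC).
Step 2 — ω₀ = 1/√(0.001·1.91e-09) = 7.236e+05 rad/s.
Step 3 — f₀ = ω₀/(2π) = 1.152e+05 Hz.
Step 4 — Series Q: Q = ω₀L/R = 7.236e+05·0.001/30 = 24.12.

(a) f₀ = 1.152e+05 Hz  (b) Q = 24.12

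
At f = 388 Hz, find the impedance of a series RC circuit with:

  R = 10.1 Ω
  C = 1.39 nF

Step 1 — Angular frequency: ω = 2π·f = 2π·388 = 2438 rad/s.
Step 2 — Component impedances:
  R: Z = R = 10.1 Ω
  C: Z = 1/(jωC) = -j/(ω·C) = 0 - j2.951e+05 Ω
Step 3 — Series combination: Z_total = R + C = 10.1 - j2.951e+05 Ω = 2.951e+05∠-90.0° Ω.

Z = 10.1 - j2.951e+05 Ω = 2.951e+05∠-90.0° Ω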